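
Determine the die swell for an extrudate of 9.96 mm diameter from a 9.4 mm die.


Die swell ratio = D_extrudate / D_die
= 9.96 / 9.4
= 1.06

Die swell = 1.06


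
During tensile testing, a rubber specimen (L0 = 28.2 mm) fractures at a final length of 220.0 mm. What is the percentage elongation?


Elongation = (Lf - L0) / L0 * 100
= (220.0 - 28.2) / 28.2 * 100
= 191.8 / 28.2 * 100
= 680.1%

680.1%


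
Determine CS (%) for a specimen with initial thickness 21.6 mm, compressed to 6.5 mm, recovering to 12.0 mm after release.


CS = (t0 - recovered) / (t0 - ts) * 100
= (21.6 - 12.0) / (21.6 - 6.5) * 100
= 9.6 / 15.1 * 100
= 63.6%

63.6%


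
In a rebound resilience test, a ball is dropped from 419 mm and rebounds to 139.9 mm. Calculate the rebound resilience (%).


Resilience = h_rebound / h_drop * 100
= 139.9 / 419 * 100
= 33.4%

33.4%


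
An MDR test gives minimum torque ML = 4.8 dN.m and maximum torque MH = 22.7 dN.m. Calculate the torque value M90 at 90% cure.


M90 = ML + 0.9 * (MH - ML)
M90 = 4.8 + 0.9 * (22.7 - 4.8)
M90 = 4.8 + 0.9 * 17.9
M90 = 20.91 dN.m

20.91 dN.m


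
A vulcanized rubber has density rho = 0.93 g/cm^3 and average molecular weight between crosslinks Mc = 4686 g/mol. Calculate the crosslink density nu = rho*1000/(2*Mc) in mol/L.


nu = rho * 1000 / (2 * Mc)
nu = 0.93 * 1000 / (2 * 4686)
nu = 930.0 / 9372
nu = 0.0992 mol/L

0.0992 mol/L


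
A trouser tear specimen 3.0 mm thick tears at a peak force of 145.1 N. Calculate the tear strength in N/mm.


Tear strength = force / thickness
= 145.1 / 3.0
= 48.37 N/mm

48.37 N/mm


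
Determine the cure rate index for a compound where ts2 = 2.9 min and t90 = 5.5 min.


CRI = 100 / (t90 - ts2)
= 100 / (5.5 - 2.9)
= 100 / 2.6
= 38.46 min^-1

38.46 min^-1


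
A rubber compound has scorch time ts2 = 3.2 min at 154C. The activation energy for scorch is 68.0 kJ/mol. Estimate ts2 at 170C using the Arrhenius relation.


Convert temperatures: T1 = 154 + 273.15 = 427.15 K, T2 = 170 + 273.15 = 443.15 K
ts2_new = 3.2 * exp(68000 / 8.314 * (1/443.15 - 1/427.15))
1/T2 - 1/T1 = -8.4526e-05
ts2_new = 1.6 min

1.6 min


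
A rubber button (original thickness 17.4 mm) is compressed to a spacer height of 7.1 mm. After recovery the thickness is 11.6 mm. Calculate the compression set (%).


CS = (t0 - recovered) / (t0 - ts) * 100
= (17.4 - 11.6) / (17.4 - 7.1) * 100
= 5.8 / 10.3 * 100
= 56.3%

56.3%


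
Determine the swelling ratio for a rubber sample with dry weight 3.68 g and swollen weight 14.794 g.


Q = W_swollen / W_dry
Q = 14.794 / 3.68
Q = 4.02

Q = 4.02


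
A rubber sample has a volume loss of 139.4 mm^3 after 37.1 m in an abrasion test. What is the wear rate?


Rate = volume_loss / distance
= 139.4 / 37.1
= 3.757 mm^3/m

3.757 mm^3/m


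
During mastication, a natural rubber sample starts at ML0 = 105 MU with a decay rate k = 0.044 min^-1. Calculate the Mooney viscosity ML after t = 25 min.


ML = ML0 * exp(-k * t)
ML = 105 * exp(-0.044 * 25)
ML = 105 * 0.3329
ML = 34.95 MU

34.95 MU


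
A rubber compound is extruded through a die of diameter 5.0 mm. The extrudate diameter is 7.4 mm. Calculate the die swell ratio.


Die swell ratio = D_extrudate / D_die
= 7.4 / 5.0
= 1.48

Die swell = 1.48


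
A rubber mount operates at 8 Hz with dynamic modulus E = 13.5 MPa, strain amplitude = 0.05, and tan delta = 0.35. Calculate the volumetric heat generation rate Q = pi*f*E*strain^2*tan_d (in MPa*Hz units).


Q = pi * f * E * strain^2 * tan_d
= pi * 8 * 13.5 * 0.05^2 * 0.35
= pi * 8 * 13.5 * 0.0025 * 0.35
= 0.2969

Q = 0.2969


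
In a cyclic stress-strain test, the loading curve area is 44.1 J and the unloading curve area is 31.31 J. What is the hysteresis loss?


Hysteresis loss = loading - unloading
= 44.1 - 31.31
= 12.79 J

12.79 J


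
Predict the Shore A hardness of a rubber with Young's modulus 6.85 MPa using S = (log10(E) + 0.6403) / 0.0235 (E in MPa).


log10(E) = 0.0235*S - 0.6403  =>  S = (log10(E) + 0.6403) / 0.0235
log10(6.85) = 0.835691
S = (0.835691 + 0.6403) / 0.0235 = 1.475991 / 0.0235
S = 62.8

Shore A = 62.8


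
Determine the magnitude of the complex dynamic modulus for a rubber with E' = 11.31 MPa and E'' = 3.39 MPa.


|E*| = sqrt(E'^2 + E''^2)
= sqrt(11.31^2 + 3.39^2)
= sqrt(127.9161 + 11.4921)
= 11.807 MPa

11.807 MPa


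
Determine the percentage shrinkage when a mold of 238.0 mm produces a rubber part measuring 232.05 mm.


Shrinkage = (mold - part) / mold * 100
= (238.0 - 232.05) / 238.0 * 100
= 5.95 / 238.0 * 100
= 2.5%

2.5%


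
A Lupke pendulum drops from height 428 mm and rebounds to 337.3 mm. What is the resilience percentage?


Resilience = h_rebound / h_drop * 100
= 337.3 / 428 * 100
= 78.8%

78.8%


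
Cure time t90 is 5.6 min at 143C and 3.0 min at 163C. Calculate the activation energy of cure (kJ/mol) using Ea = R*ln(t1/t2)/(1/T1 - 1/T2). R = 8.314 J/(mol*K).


T1 = 416.15 K, T2 = 436.15 K
1/T1 - 1/T2 = 1.1019e-04
ln(t1/t2) = ln(5.6/3.0) = 0.6242
Ea = 8.314 * 0.6242 / 1.1019e-04 = 47093.1535 J/mol
Ea = 47.09 kJ/mol

47.09 kJ/mol


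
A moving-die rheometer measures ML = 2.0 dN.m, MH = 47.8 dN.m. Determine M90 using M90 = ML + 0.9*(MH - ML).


M90 = ML + 0.9 * (MH - ML)
M90 = 2.0 + 0.9 * (47.8 - 2.0)
M90 = 2.0 + 0.9 * 45.8
M90 = 43.22 dN.m

43.22 dN.m


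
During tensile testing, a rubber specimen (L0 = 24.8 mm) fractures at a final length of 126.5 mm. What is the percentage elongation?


Elongation = (Lf - L0) / L0 * 100
= (126.5 - 24.8) / 24.8 * 100
= 101.7 / 24.8 * 100
= 410.1%

410.1%


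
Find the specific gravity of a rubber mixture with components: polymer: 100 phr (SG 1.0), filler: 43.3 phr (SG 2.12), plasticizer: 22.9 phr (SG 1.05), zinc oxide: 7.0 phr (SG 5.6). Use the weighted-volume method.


Sum of weights = 173.2
Volume contributions:
  polymer: 100/1.0 = 100.0000
  filler: 43.3/2.12 = 20.4245
  plasticizer: 22.9/1.05 = 21.8095
  zinc oxide: 7.0/5.6 = 1.2500
Sum of volumes = 143.4841
SG = 173.2 / 143.4841 = 1.207

SG = 1.207


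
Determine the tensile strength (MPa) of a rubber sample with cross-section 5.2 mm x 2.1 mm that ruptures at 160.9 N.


Area = width * thickness = 5.2 * 2.1 = 10.92 mm^2
TS = force / area = 160.9 / 10.92 = 14.73 MPa

14.73 MPa


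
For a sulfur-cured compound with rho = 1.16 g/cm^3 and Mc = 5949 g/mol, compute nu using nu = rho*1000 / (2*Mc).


nu = rho * 1000 / (2 * Mc)
nu = 1.16 * 1000 / (2 * 5949)
nu = 1160.0 / 11898
nu = 0.0975 mol/L

0.0975 mol/L


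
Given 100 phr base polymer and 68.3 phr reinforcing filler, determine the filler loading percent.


Filler % = filler / (rubber + filler) * 100
= 68.3 / (100 + 68.3) * 100
= 68.3 / 168.3 * 100
= 40.58%

40.58%


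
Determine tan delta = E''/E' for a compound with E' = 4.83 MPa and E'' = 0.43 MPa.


tan delta = E'' / E'
= 0.43 / 4.83
= 0.089

tan delta = 0.089


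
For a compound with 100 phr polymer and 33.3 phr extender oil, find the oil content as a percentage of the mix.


Oil % = oil / (100 + oil) * 100
= 33.3 / (100 + 33.3) * 100
= 33.3 / 133.3 * 100
= 24.98%

24.98%


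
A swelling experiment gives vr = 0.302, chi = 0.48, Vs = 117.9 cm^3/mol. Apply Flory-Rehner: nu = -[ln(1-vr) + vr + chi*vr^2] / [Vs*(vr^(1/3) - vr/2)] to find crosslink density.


ln(1 - vr) = ln(1 - 0.302) = -0.3595
Numerator = -((-0.3595) + 0.302 + 0.48 * 0.302^2) = 0.0138
Denominator = 117.9 * (0.302^(1/3) - 0.302/2) = 61.2982
nu = 0.0138 / 61.2982 = 2.2445e-04 mol/cm^3

2.2445e-04 mol/cm^3


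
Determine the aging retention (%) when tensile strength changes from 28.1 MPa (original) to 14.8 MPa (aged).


Retention = aged / original * 100
= 14.8 / 28.1 * 100
= 52.7%

52.7%


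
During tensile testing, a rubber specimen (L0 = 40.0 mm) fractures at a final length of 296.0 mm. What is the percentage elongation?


Elongation = (Lf - L0) / L0 * 100
= (296.0 - 40.0) / 40.0 * 100
= 256.0 / 40.0 * 100
= 640.0%

640.0%


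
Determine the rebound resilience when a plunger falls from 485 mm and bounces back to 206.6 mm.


Resilience = h_rebound / h_drop * 100
= 206.6 / 485 * 100
= 42.6%

42.6%


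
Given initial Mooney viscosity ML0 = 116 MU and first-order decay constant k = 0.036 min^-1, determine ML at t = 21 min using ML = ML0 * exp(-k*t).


ML = ML0 * exp(-k * t)
ML = 116 * exp(-0.036 * 21)
ML = 116 * 0.4695
ML = 54.47 MU

54.47 MU


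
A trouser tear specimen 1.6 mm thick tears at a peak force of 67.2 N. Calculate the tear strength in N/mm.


Tear strength = force / thickness
= 67.2 / 1.6
= 42.0 N/mm

42.0 N/mm


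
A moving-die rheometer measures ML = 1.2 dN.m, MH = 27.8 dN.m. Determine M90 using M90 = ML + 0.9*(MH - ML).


M90 = ML + 0.9 * (MH - ML)
M90 = 1.2 + 0.9 * (27.8 - 1.2)
M90 = 1.2 + 0.9 * 26.6
M90 = 25.14 dN.m

25.14 dN.m


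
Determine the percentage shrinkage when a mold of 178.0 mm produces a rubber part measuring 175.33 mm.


Shrinkage = (mold - part) / mold * 100
= (178.0 - 175.33) / 178.0 * 100
= 2.67 / 178.0 * 100
= 1.5%

1.5%


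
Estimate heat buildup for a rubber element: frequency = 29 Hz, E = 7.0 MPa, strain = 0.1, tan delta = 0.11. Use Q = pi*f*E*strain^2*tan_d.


Q = pi * f * E * strain^2 * tan_d
= pi * 29 * 7.0 * 0.1^2 * 0.11
= pi * 29 * 7.0 * 0.0100 * 0.11
= 0.7015

Q = 0.7015


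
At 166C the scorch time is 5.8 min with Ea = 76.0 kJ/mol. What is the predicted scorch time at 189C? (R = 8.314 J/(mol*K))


Convert temperatures: T1 = 166 + 273.15 = 439.15 K, T2 = 189 + 273.15 = 462.15 K
ts2_new = 5.8 * exp(76000 / 8.314 * (1/462.15 - 1/439.15))
1/T2 - 1/T1 = -1.1333e-04
ts2_new = 2.06 min

2.06 min


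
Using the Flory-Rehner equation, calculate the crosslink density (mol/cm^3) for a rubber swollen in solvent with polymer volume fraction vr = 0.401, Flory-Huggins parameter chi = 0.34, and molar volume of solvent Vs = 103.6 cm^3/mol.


ln(1 - vr) = ln(1 - 0.401) = -0.5125
Numerator = -((-0.5125) + 0.401 + 0.34 * 0.401^2) = 0.0568
Denominator = 103.6 * (0.401^(1/3) - 0.401/2) = 55.6249
nu = 0.0568 / 55.6249 = 0.0010 mol/cm^3

0.0010 mol/cm^3


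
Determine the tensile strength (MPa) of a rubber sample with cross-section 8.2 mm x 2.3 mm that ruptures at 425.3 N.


Area = width * thickness = 8.2 * 2.3 = 18.86 mm^2
TS = force / area = 425.3 / 18.86 = 22.55 MPa

22.55 MPa


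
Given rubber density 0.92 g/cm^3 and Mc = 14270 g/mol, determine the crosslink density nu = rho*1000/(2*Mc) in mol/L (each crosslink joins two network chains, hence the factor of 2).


nu = rho * 1000 / (2 * Mc)
nu = 0.92 * 1000 / (2 * 14270)
nu = 920.0 / 28540
nu = 0.0322 mol/L

0.0322 mol/L


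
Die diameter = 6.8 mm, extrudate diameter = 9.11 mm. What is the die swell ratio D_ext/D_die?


Die swell ratio = D_extrudate / D_die
= 9.11 / 6.8
= 1.34

Die swell = 1.34


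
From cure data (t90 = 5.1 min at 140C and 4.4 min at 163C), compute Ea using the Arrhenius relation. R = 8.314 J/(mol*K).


T1 = 413.15 K, T2 = 436.15 K
1/T1 - 1/T2 = 1.2764e-04
ln(t1/t2) = ln(5.1/4.4) = 0.1476
Ea = 8.314 * 0.1476 / 1.2764e-04 = 9616.5232 J/mol
Ea = 9.62 kJ/mol

9.62 kJ/mol


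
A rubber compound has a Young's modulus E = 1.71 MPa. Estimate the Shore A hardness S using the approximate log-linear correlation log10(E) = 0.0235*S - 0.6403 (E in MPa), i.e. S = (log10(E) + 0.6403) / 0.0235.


log10(E) = 0.0235*S - 0.6403  =>  S = (log10(E) + 0.6403) / 0.0235
log10(1.71) = 0.232996
S = (0.232996 + 0.6403) / 0.0235 = 0.873296 / 0.0235
S = 37.2

Shore A = 37.2


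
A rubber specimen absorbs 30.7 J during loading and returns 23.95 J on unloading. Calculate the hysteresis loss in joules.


Hysteresis loss = loading - unloading
= 30.7 - 23.95
= 6.75 J

6.75 J


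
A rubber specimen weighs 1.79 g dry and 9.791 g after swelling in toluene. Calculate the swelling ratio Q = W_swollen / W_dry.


Q = W_swollen / W_dry
Q = 9.791 / 1.79
Q = 5.47

Q = 5.47


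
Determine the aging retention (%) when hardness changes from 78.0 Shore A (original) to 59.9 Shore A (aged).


Retention = aged / original * 100
= 59.9 / 78.0 * 100
= 76.8%

76.8%


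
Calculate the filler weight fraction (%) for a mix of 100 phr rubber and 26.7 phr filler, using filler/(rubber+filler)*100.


Filler % = filler / (rubber + filler) * 100
= 26.7 / (100 + 26.7) * 100
= 26.7 / 126.7 * 100
= 21.07%

21.07%


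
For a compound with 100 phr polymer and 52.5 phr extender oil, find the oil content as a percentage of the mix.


Oil % = oil / (100 + oil) * 100
= 52.5 / (100 + 52.5) * 100
= 52.5 / 152.5 * 100
= 34.43%

34.43%


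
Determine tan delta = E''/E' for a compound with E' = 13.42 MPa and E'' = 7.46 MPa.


tan delta = E'' / E'
= 7.46 / 13.42
= 0.5559

tan delta = 0.5559


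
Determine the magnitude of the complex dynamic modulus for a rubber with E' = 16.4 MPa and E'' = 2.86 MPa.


|E*| = sqrt(E'^2 + E''^2)
= sqrt(16.4^2 + 2.86^2)
= sqrt(268.9600 + 8.1796)
= 16.648 MPa

16.648 MPa


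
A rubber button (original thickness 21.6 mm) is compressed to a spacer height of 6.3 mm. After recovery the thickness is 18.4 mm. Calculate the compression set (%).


CS = (t0 - recovered) / (t0 - ts) * 100
= (21.6 - 18.4) / (21.6 - 6.3) * 100
= 3.2 / 15.3 * 100
= 20.9%

20.9%


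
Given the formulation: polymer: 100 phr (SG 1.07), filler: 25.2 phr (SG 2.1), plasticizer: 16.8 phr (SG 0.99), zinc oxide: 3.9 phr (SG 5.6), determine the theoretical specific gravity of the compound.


Sum of weights = 145.9
Volume contributions:
  polymer: 100/1.07 = 93.4579
  filler: 25.2/2.1 = 12.0000
  plasticizer: 16.8/0.99 = 16.9697
  zinc oxide: 3.9/5.6 = 0.6964
Sum of volumes = 123.1241
SG = 145.9 / 123.1241 = 1.185

SG = 1.185


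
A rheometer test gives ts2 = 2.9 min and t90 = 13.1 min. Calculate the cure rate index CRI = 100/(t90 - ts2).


CRI = 100 / (t90 - ts2)
= 100 / (13.1 - 2.9)
= 100 / 10.2
= 9.8 min^-1

9.8 min^-1


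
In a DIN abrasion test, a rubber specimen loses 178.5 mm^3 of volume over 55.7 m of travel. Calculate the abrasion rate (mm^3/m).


Rate = volume_loss / distance
= 178.5 / 55.7
= 3.205 mm^3/m

3.205 mm^3/m


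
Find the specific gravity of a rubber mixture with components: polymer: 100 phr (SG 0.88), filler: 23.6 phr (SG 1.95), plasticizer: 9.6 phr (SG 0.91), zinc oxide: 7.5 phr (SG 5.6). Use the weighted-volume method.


Sum of weights = 140.7
Volume contributions:
  polymer: 100/0.88 = 113.6364
  filler: 23.6/1.95 = 12.1026
  plasticizer: 9.6/0.91 = 10.5495
  zinc oxide: 7.5/5.6 = 1.3393
Sum of volumes = 137.6277
SG = 140.7 / 137.6277 = 1.022

SG = 1.022


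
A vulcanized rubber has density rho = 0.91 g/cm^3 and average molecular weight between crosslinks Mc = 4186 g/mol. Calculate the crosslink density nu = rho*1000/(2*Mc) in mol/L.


nu = rho * 1000 / (2 * Mc)
nu = 0.91 * 1000 / (2 * 4186)
nu = 910.0 / 8372
nu = 0.1087 mol/L

0.1087 mol/L


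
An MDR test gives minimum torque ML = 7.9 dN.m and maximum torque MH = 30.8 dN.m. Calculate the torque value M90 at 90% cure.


M90 = ML + 0.9 * (MH - ML)
M90 = 7.9 + 0.9 * (30.8 - 7.9)
M90 = 7.9 + 0.9 * 22.9
M90 = 28.51 dN.m

28.51 dN.m


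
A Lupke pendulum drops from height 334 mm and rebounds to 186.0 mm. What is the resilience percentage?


Resilience = h_rebound / h_drop * 100
= 186.0 / 334 * 100
= 55.7%

55.7%


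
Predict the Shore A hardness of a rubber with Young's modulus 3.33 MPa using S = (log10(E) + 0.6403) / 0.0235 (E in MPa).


log10(E) = 0.0235*S - 0.6403  =>  S = (log10(E) + 0.6403) / 0.0235
log10(3.33) = 0.522444
S = (0.522444 + 0.6403) / 0.0235 = 1.162744 / 0.0235
S = 49.5

Shore A = 49.5


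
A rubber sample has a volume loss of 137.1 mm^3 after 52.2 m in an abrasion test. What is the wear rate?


Rate = volume_loss / distance
= 137.1 / 52.2
= 2.626 mm^3/m

2.626 mm^3/m


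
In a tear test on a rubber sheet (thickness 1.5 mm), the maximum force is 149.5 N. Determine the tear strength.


Tear strength = force / thickness
= 149.5 / 1.5
= 99.67 N/mm

99.67 N/mm


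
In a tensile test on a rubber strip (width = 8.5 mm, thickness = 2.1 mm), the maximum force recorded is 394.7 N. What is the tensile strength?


Area = width * thickness = 8.5 * 2.1 = 17.85 mm^2
TS = force / area = 394.7 / 17.85 = 22.11 MPa

22.11 MPa


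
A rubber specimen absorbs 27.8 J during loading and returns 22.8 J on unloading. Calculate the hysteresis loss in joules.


Hysteresis loss = loading - unloading
= 27.8 - 22.8
= 5.0 J

5.0 J


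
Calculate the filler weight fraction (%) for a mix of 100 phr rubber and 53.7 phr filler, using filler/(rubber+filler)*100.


Filler % = filler / (rubber + filler) * 100
= 53.7 / (100 + 53.7) * 100
= 53.7 / 153.7 * 100
= 34.94%

34.94%


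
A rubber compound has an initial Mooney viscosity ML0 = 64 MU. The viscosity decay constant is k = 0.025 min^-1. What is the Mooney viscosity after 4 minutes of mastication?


ML = ML0 * exp(-k * t)
ML = 64 * exp(-0.025 * 4)
ML = 64 * 0.9048
ML = 57.91 MU

57.91 MU


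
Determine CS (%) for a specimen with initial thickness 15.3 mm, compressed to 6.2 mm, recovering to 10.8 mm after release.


CS = (t0 - recovered) / (t0 - ts) * 100
= (15.3 - 10.8) / (15.3 - 6.2) * 100
= 4.5 / 9.1 * 100
= 49.5%

49.5%


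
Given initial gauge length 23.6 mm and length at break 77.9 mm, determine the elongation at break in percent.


Elongation = (Lf - L0) / L0 * 100
= (77.9 - 23.6) / 23.6 * 100
= 54.3 / 23.6 * 100
= 230.1%

230.1%


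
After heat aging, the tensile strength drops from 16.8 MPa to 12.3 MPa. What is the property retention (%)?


Retention = aged / original * 100
= 12.3 / 16.8 * 100
= 73.2%

73.2%


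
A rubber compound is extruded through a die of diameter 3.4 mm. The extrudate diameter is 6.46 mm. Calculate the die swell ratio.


Die swell ratio = D_extrudate / D_die
= 6.46 / 3.4
= 1.9

Die swell = 1.9


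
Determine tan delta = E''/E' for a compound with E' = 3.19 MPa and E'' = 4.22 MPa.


tan delta = E'' / E'
= 4.22 / 3.19
= 1.3229

tan delta = 1.3229


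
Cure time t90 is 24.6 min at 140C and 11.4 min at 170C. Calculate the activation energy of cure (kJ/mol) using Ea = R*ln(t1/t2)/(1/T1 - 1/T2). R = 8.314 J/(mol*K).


T1 = 413.15 K, T2 = 443.15 K
1/T1 - 1/T2 = 1.6386e-04
ln(t1/t2) = ln(24.6/11.4) = 0.7691
Ea = 8.314 * 0.7691 / 1.6386e-04 = 39025.5265 J/mol
Ea = 39.03 kJ/mol

39.03 kJ/mol


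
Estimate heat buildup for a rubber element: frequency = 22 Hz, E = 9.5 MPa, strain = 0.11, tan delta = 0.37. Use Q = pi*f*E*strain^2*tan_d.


Q = pi * f * E * strain^2 * tan_d
= pi * 22 * 9.5 * 0.11^2 * 0.37
= pi * 22 * 9.5 * 0.0121 * 0.37
= 2.9396

Q = 2.9396


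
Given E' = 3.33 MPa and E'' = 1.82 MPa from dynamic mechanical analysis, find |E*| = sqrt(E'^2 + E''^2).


|E*| = sqrt(E'^2 + E''^2)
= sqrt(3.33^2 + 1.82^2)
= sqrt(11.0889 + 3.3124)
= 3.795 MPa

3.795 MPa


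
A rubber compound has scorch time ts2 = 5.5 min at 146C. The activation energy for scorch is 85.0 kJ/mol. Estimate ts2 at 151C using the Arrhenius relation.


Convert temperatures: T1 = 146 + 273.15 = 419.15 K, T2 = 151 + 273.15 = 424.15 K
ts2_new = 5.5 * exp(85000 / 8.314 * (1/424.15 - 1/419.15))
1/T2 - 1/T1 = -2.8124e-05
ts2_new = 4.13 min

4.13 min


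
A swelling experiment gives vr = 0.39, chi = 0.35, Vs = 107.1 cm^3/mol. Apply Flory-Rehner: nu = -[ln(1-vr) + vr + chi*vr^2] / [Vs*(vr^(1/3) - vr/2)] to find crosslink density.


ln(1 - vr) = ln(1 - 0.39) = -0.4943
Numerator = -((-0.4943) + 0.39 + 0.35 * 0.39^2) = 0.0511
Denominator = 107.1 * (0.39^(1/3) - 0.39/2) = 57.3643
nu = 0.0511 / 57.3643 = 8.9012e-04 mol/cm^3

8.9012e-04 mol/cm^3


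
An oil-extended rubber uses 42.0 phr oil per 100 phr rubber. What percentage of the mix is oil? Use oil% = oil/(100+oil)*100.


Oil % = oil / (100 + oil) * 100
= 42.0 / (100 + 42.0) * 100
= 42.0 / 142.0 * 100
= 29.58%

29.58%


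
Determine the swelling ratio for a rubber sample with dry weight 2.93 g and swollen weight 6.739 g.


Q = W_swollen / W_dry
Q = 6.739 / 2.93
Q = 2.3

Q = 2.3


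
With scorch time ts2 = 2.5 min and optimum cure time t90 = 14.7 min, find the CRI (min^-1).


CRI = 100 / (t90 - ts2)
= 100 / (14.7 - 2.5)
= 100 / 12.2
= 8.2 min^-1

8.2 min^-1


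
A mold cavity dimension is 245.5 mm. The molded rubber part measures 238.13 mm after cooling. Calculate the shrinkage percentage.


Shrinkage = (mold - part) / mold * 100
= (245.5 - 238.13) / 245.5 * 100
= 7.37 / 245.5 * 100
= 3.0%

3.0%


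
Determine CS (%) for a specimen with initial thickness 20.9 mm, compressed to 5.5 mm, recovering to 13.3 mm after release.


CS = (t0 - recovered) / (t0 - ts) * 100
= (20.9 - 13.3) / (20.9 - 5.5) * 100
= 7.6 / 15.4 * 100
= 49.4%

49.4%


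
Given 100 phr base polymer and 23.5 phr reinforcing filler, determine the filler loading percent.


Filler % = filler / (rubber + filler) * 100
= 23.5 / (100 + 23.5) * 100
= 23.5 / 123.5 * 100
= 19.03%

19.03%


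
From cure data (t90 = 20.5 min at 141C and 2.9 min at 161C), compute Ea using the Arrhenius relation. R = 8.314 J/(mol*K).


T1 = 414.15 K, T2 = 434.15 K
1/T1 - 1/T2 = 1.1123e-04
ln(t1/t2) = ln(20.5/2.9) = 1.9557
Ea = 8.314 * 1.9557 / 1.1123e-04 = 146178.2887 J/mol
Ea = 146.18 kJ/mol

146.18 kJ/mol


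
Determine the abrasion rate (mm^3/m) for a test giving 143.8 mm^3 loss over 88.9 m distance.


Rate = volume_loss / distance
= 143.8 / 88.9
= 1.618 mm^3/m

1.618 mm^3/m


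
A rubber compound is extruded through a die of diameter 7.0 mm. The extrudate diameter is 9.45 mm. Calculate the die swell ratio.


Die swell ratio = D_extrudate / D_die
= 9.45 / 7.0
= 1.35

Die swell = 1.35


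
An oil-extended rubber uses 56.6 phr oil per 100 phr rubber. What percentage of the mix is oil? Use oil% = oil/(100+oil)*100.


Oil % = oil / (100 + oil) * 100
= 56.6 / (100 + 56.6) * 100
= 56.6 / 156.6 * 100
= 36.14%

36.14%


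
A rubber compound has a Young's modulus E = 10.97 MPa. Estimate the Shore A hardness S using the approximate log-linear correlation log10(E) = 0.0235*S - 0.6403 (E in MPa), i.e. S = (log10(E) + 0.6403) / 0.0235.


log10(E) = 0.0235*S - 0.6403  =>  S = (log10(E) + 0.6403) / 0.0235
log10(10.97) = 1.040207
S = (1.040207 + 0.6403) / 0.0235 = 1.680507 / 0.0235
S = 71.5

Shore A = 71.5


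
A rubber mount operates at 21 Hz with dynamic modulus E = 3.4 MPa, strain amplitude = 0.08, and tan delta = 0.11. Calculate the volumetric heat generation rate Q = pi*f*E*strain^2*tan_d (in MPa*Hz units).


Q = pi * f * E * strain^2 * tan_d
= pi * 21 * 3.4 * 0.08^2 * 0.11
= pi * 21 * 3.4 * 0.0064 * 0.11
= 0.1579

Q = 0.1579


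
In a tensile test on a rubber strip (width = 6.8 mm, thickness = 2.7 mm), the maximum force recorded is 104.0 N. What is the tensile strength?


Area = width * thickness = 6.8 * 2.7 = 18.36 mm^2
TS = force / area = 104.0 / 18.36 = 5.66 MPa

5.66 MPa


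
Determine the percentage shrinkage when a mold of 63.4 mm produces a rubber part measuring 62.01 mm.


Shrinkage = (mold - part) / mold * 100
= (63.4 - 62.01) / 63.4 * 100
= 1.39 / 63.4 * 100
= 2.19%

2.19%


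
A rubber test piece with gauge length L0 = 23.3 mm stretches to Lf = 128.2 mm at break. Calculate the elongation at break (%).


Elongation = (Lf - L0) / L0 * 100
= (128.2 - 23.3) / 23.3 * 100
= 104.9 / 23.3 * 100
= 450.2%

450.2%


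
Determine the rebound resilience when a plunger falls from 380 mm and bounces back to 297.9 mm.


Resilience = h_rebound / h_drop * 100
= 297.9 / 380 * 100
= 78.4%

78.4%


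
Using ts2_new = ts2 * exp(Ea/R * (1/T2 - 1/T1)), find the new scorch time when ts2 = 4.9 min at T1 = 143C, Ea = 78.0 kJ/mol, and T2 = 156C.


Convert temperatures: T1 = 143 + 273.15 = 416.15 K, T2 = 156 + 273.15 = 429.15 K
ts2_new = 4.9 * exp(78000 / 8.314 * (1/429.15 - 1/416.15))
1/T2 - 1/T1 = -7.2792e-05
ts2_new = 2.48 min

2.48 min


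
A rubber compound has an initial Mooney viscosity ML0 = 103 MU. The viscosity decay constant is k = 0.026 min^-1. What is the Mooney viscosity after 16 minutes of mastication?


ML = ML0 * exp(-k * t)
ML = 103 * exp(-0.026 * 16)
ML = 103 * 0.6597
ML = 67.95 MU

67.95 MU


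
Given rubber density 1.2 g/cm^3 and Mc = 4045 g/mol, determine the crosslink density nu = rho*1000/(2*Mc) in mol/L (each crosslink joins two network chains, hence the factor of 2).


nu = rho * 1000 / (2 * Mc)
nu = 1.2 * 1000 / (2 * 4045)
nu = 1200.0 / 8090
nu = 0.1483 mol/L

0.1483 mol/L


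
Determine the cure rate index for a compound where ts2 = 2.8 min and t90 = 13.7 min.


CRI = 100 / (t90 - ts2)
= 100 / (13.7 - 2.8)
= 100 / 10.9
= 9.17 min^-1

9.17 min^-1


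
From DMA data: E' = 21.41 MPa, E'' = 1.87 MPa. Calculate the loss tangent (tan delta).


tan delta = E'' / E'
= 1.87 / 21.41
= 0.0873

tan delta = 0.0873


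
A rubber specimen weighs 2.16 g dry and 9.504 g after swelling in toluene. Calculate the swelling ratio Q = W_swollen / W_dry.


Q = W_swollen / W_dry
Q = 9.504 / 2.16
Q = 4.4

Q = 4.4


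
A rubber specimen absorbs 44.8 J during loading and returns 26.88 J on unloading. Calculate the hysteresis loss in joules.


Hysteresis loss = loading - unloading
= 44.8 - 26.88
= 17.92 J

17.92 J


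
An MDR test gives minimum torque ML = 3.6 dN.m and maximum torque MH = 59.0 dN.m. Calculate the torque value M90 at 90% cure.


M90 = ML + 0.9 * (MH - ML)
M90 = 3.6 + 0.9 * (59.0 - 3.6)
M90 = 3.6 + 0.9 * 55.4
M90 = 53.46 dN.m

53.46 dN.m


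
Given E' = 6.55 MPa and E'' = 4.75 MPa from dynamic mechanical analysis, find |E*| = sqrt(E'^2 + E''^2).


|E*| = sqrt(E'^2 + E''^2)
= sqrt(6.55^2 + 4.75^2)
= sqrt(42.9025 + 22.5625)
= 8.091 MPa

8.091 MPa


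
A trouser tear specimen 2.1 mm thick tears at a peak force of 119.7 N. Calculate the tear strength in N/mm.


Tear strength = force / thickness
= 119.7 / 2.1
= 57.0 N/mm

57.0 N/mm


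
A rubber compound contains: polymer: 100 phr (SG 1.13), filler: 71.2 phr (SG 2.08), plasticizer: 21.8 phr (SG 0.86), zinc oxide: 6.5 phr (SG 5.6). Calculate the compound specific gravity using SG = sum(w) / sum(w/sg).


Sum of weights = 199.5
Volume contributions:
  polymer: 100/1.13 = 88.4956
  filler: 71.2/2.08 = 34.2308
  plasticizer: 21.8/0.86 = 25.3488
  zinc oxide: 6.5/5.6 = 1.1607
Sum of volumes = 149.2359
SG = 199.5 / 149.2359 = 1.337

SG = 1.337


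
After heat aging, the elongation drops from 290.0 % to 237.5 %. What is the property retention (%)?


Retention = aged / original * 100
= 237.5 / 290.0 * 100
= 81.9%

81.9%


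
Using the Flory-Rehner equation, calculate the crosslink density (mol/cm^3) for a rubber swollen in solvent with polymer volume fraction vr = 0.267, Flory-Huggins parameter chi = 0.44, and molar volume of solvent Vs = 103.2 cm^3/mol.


ln(1 - vr) = ln(1 - 0.267) = -0.3106
Numerator = -((-0.3106) + 0.267 + 0.44 * 0.267^2) = 0.0122
Denominator = 103.2 * (0.267^(1/3) - 0.267/2) = 52.6761
nu = 0.0122 / 52.6761 = 2.3241e-04 mol/cm^3

2.3241e-04 mol/cm^3


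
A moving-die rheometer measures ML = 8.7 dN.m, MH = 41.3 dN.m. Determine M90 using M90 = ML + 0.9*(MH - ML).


M90 = ML + 0.9 * (MH - ML)
M90 = 8.7 + 0.9 * (41.3 - 8.7)
M90 = 8.7 + 0.9 * 32.6
M90 = 38.04 dN.m

38.04 dN.m


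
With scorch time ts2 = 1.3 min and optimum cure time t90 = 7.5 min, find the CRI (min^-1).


CRI = 100 / (t90 - ts2)
= 100 / (7.5 - 1.3)
= 100 / 6.2
= 16.13 min^-1

16.13 min^-1


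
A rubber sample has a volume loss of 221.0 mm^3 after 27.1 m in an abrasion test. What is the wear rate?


Rate = volume_loss / distance
= 221.0 / 27.1
= 8.155 mm^3/m

8.155 mm^3/m


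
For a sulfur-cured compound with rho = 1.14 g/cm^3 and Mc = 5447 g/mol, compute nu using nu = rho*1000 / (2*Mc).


nu = rho * 1000 / (2 * Mc)
nu = 1.14 * 1000 / (2 * 5447)
nu = 1140.0 / 10894
nu = 0.1046 mol/L

0.1046 mol/L


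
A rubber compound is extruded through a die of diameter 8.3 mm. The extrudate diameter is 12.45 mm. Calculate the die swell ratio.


Die swell ratio = D_extrudate / D_die
= 12.45 / 8.3
= 1.5

Die swell = 1.5


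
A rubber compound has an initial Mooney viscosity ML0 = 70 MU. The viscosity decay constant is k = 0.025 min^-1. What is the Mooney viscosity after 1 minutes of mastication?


ML = ML0 * exp(-k * t)
ML = 70 * exp(-0.025 * 1)
ML = 70 * 0.9753
ML = 68.27 MU

68.27 MU


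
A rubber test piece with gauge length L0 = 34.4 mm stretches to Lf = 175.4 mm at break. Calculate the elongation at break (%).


Elongation = (Lf - L0) / L0 * 100
= (175.4 - 34.4) / 34.4 * 100
= 141.0 / 34.4 * 100
= 409.9%

409.9%


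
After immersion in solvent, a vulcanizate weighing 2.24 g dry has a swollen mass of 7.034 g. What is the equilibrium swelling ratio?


Q = W_swollen / W_dry
Q = 7.034 / 2.24
Q = 3.14

Q = 3.14


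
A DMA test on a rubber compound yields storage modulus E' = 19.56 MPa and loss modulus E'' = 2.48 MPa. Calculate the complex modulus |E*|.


|E*| = sqrt(E'^2 + E''^2)
= sqrt(19.56^2 + 2.48^2)
= sqrt(382.5936 + 6.1504)
= 19.717 MPa

19.717 MPa


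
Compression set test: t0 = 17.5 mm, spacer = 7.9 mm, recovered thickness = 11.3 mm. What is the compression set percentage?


CS = (t0 - recovered) / (t0 - ts) * 100
= (17.5 - 11.3) / (17.5 - 7.9) * 100
= 6.2 / 9.6 * 100
= 64.6%

64.6%


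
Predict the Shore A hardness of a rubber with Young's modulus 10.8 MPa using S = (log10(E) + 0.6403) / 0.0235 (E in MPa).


log10(E) = 0.0235*S - 0.6403  =>  S = (log10(E) + 0.6403) / 0.0235
log10(10.8) = 1.033424
S = (1.033424 + 0.6403) / 0.0235 = 1.673724 / 0.0235
S = 71.2

Shore A = 71.2


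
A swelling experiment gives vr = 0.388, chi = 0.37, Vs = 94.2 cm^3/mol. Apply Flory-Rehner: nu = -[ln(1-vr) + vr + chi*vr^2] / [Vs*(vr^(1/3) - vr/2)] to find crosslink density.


ln(1 - vr) = ln(1 - 0.388) = -0.4910
Numerator = -((-0.4910) + 0.388 + 0.37 * 0.388^2) = 0.0473
Denominator = 94.2 * (0.388^(1/3) - 0.388/2) = 50.4312
nu = 0.0473 / 50.4312 = 9.3834e-04 mol/cm^3

9.3834e-04 mol/cm^3


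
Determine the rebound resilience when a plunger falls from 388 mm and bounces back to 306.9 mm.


Resilience = h_rebound / h_drop * 100
= 306.9 / 388 * 100
= 79.1%

79.1%


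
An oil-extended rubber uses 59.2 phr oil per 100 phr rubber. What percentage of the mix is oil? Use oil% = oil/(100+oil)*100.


Oil % = oil / (100 + oil) * 100
= 59.2 / (100 + 59.2) * 100
= 59.2 / 159.2 * 100
= 37.19%

37.19%


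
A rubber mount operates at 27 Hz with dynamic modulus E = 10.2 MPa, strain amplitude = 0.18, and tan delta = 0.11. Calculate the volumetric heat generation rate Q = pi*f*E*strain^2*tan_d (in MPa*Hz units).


Q = pi * f * E * strain^2 * tan_d
= pi * 27 * 10.2 * 0.18^2 * 0.11
= pi * 27 * 10.2 * 0.0324 * 0.11
= 3.0836

Q = 3.0836


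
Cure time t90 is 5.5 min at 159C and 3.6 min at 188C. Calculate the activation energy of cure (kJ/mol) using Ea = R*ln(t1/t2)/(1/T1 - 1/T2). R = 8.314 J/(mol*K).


T1 = 432.15 K, T2 = 461.15 K
1/T1 - 1/T2 = 1.4552e-04
ln(t1/t2) = ln(5.5/3.6) = 0.4238
Ea = 8.314 * 0.4238 / 1.4552e-04 = 24213.8755 J/mol
Ea = 24.21 kJ/mol

24.21 kJ/mol


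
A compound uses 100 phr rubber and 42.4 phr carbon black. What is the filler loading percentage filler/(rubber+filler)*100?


Filler % = filler / (rubber + filler) * 100
= 42.4 / (100 + 42.4) * 100
= 42.4 / 142.4 * 100
= 29.78%

29.78%


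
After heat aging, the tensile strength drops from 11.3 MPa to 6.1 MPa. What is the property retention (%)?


Retention = aged / original * 100
= 6.1 / 11.3 * 100
= 54.0%

54.0%


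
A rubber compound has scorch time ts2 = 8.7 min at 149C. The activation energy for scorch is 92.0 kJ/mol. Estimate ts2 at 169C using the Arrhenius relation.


Convert temperatures: T1 = 149 + 273.15 = 422.15 K, T2 = 169 + 273.15 = 442.15 K
ts2_new = 8.7 * exp(92000 / 8.314 * (1/442.15 - 1/422.15))
1/T2 - 1/T1 = -1.0715e-04
ts2_new = 2.66 min

2.66 min


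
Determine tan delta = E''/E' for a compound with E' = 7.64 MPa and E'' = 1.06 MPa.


tan delta = E'' / E'
= 1.06 / 7.64
= 0.1387

tan delta = 0.1387


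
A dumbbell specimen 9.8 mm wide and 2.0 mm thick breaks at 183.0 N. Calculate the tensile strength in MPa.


Area = width * thickness = 9.8 * 2.0 = 19.6 mm^2
TS = force / area = 183.0 / 19.6 = 9.34 MPa

9.34 MPa


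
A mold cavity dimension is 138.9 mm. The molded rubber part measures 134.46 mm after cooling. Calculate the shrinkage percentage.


Shrinkage = (mold - part) / mold * 100
= (138.9 - 134.46) / 138.9 * 100
= 4.44 / 138.9 * 100
= 3.2%

3.2%


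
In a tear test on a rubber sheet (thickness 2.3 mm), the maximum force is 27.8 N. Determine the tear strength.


Tear strength = force / thickness
= 27.8 / 2.3
= 12.09 N/mm

12.09 N/mm


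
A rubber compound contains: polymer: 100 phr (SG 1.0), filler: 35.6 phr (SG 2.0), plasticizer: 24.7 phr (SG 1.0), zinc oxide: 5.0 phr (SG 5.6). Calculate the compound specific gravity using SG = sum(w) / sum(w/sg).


Sum of weights = 165.3
Volume contributions:
  polymer: 100/1.0 = 100.0000
  filler: 35.6/2.0 = 17.8000
  plasticizer: 24.7/1.0 = 24.7000
  zinc oxide: 5.0/5.6 = 0.8929
Sum of volumes = 143.3929
SG = 165.3 / 143.3929 = 1.153

SG = 1.153


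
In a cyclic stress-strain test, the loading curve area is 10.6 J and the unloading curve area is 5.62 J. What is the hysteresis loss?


Hysteresis loss = loading - unloading
= 10.6 - 5.62
= 4.98 J

4.98 J


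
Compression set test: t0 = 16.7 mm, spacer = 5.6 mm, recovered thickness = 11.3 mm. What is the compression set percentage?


CS = (t0 - recovered) / (t0 - ts) * 100
= (16.7 - 11.3) / (16.7 - 5.6) * 100
= 5.4 / 11.1 * 100
= 48.6%

48.6%


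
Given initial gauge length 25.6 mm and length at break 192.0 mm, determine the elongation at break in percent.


Elongation = (Lf - L0) / L0 * 100
= (192.0 - 25.6) / 25.6 * 100
= 166.4 / 25.6 * 100
= 650.0%

650.0%


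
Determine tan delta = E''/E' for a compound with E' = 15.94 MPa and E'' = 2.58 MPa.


tan delta = E'' / E'
= 2.58 / 15.94
= 0.1619

tan delta = 0.1619


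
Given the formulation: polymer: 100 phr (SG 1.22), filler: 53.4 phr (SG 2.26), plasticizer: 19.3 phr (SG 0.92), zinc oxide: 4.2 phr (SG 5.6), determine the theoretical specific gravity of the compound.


Sum of weights = 176.9
Volume contributions:
  polymer: 100/1.22 = 81.9672
  filler: 53.4/2.26 = 23.6283
  plasticizer: 19.3/0.92 = 20.9783
  zinc oxide: 4.2/5.6 = 0.7500
Sum of volumes = 127.3238
SG = 176.9 / 127.3238 = 1.389

SG = 1.389


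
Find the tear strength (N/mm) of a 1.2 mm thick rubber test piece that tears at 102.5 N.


Tear strength = force / thickness
= 102.5 / 1.2
= 85.42 N/mm

85.42 N/mm


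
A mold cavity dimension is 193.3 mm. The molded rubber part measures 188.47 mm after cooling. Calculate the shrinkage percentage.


Shrinkage = (mold - part) / mold * 100
= (193.3 - 188.47) / 193.3 * 100
= 4.83 / 193.3 * 100
= 2.5%

2.5%


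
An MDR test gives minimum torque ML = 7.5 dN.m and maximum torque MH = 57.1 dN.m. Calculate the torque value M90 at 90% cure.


M90 = ML + 0.9 * (MH - ML)
M90 = 7.5 + 0.9 * (57.1 - 7.5)
M90 = 7.5 + 0.9 * 49.6
M90 = 52.14 dN.m

52.14 dN.m


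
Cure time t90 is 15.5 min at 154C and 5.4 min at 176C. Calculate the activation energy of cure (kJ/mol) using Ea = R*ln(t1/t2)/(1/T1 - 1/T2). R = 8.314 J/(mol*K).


T1 = 427.15 K, T2 = 449.15 K
1/T1 - 1/T2 = 1.1467e-04
ln(t1/t2) = ln(15.5/5.4) = 1.0544
Ea = 8.314 * 1.0544 / 1.1467e-04 = 76450.7002 J/mol
Ea = 76.45 kJ/mol

76.45 kJ/mol


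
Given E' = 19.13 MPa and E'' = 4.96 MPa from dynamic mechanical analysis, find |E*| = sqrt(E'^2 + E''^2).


|E*| = sqrt(E'^2 + E''^2)
= sqrt(19.13^2 + 4.96^2)
= sqrt(365.9569 + 24.6016)
= 19.763 MPa

19.763 MPa


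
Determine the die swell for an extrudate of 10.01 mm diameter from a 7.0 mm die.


Die swell ratio = D_extrudate / D_die
= 10.01 / 7.0
= 1.43

Die swell = 1.43


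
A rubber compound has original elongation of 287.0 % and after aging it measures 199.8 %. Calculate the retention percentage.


Retention = aged / original * 100
= 199.8 / 287.0 * 100
= 69.6%

69.6%


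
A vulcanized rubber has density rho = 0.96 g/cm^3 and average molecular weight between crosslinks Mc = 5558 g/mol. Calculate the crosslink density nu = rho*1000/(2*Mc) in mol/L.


nu = rho * 1000 / (2 * Mc)
nu = 0.96 * 1000 / (2 * 5558)
nu = 960.0 / 11116
nu = 0.0864 mol/L

0.0864 mol/L


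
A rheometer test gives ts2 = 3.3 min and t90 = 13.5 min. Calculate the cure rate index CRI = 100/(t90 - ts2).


CRI = 100 / (t90 - ts2)
= 100 / (13.5 - 3.3)
= 100 / 10.2
= 9.8 min^-1

9.8 min^-1


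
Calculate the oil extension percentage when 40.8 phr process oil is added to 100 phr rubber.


Oil % = oil / (100 + oil) * 100
= 40.8 / (100 + 40.8) * 100
= 40.8 / 140.8 * 100
= 28.98%

28.98%


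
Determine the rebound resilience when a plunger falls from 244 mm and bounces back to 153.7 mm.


Resilience = h_rebound / h_drop * 100
= 153.7 / 244 * 100
= 63.0%

63.0%


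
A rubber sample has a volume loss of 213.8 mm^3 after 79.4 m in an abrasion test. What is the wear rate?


Rate = volume_loss / distance
= 213.8 / 79.4
= 2.693 mm^3/m

2.693 mm^3/m


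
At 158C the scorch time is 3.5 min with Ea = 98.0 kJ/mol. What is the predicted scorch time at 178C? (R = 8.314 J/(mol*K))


Convert temperatures: T1 = 158 + 273.15 = 431.15 K, T2 = 178 + 273.15 = 451.15 K
ts2_new = 3.5 * exp(98000 / 8.314 * (1/451.15 - 1/431.15))
1/T2 - 1/T1 = -1.0282e-04
ts2_new = 1.04 min

1.04 min


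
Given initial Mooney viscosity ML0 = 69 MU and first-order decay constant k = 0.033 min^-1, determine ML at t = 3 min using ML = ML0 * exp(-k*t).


ML = ML0 * exp(-k * t)
ML = 69 * exp(-0.033 * 3)
ML = 69 * 0.9057
ML = 62.5 MU

62.5 MU


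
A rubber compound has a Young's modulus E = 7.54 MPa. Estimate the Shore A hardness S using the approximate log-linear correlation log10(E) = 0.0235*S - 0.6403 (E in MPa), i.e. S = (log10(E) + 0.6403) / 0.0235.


log10(E) = 0.0235*S - 0.6403  =>  S = (log10(E) + 0.6403) / 0.0235
log10(7.54) = 0.877371
S = (0.877371 + 0.6403) / 0.0235 = 1.517671 / 0.0235
S = 64.6

Shore A = 64.6


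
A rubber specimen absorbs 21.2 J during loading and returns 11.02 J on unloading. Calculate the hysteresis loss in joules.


Hysteresis loss = loading - unloading
= 21.2 - 11.02
= 10.18 J

10.18 J


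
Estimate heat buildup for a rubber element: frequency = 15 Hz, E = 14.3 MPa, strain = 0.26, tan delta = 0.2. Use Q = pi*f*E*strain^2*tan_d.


Q = pi * f * E * strain^2 * tan_d
= pi * 15 * 14.3 * 0.26^2 * 0.2
= pi * 15 * 14.3 * 0.0676 * 0.2
= 9.1107

Q = 9.1107


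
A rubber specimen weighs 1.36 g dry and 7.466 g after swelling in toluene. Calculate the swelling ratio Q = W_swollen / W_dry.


Q = W_swollen / W_dry
Q = 7.466 / 1.36
Q = 5.49

Q = 5.49


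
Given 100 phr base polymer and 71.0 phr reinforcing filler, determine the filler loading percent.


Filler % = filler / (rubber + filler) * 100
= 71.0 / (100 + 71.0) * 100
= 71.0 / 171.0 * 100
= 41.52%

41.52%


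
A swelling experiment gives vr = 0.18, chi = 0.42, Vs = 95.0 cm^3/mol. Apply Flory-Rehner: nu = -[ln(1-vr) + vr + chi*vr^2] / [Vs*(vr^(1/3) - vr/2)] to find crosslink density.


ln(1 - vr) = ln(1 - 0.18) = -0.1985
Numerator = -((-0.1985) + 0.18 + 0.42 * 0.18^2) = 0.0048
Denominator = 95.0 * (0.18^(1/3) - 0.18/2) = 45.0891
nu = 0.0048 / 45.0891 = 1.0741e-04 mol/cm^3

1.0741e-04 mol/cm^3


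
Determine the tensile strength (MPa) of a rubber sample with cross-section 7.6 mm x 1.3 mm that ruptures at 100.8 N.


Area = width * thickness = 7.6 * 1.3 = 9.88 mm^2
TS = force / area = 100.8 / 9.88 = 10.2 MPa

10.2 MPa


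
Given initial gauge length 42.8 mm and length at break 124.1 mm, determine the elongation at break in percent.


Elongation = (Lf - L0) / L0 * 100
= (124.1 - 42.8) / 42.8 * 100
= 81.3 / 42.8 * 100
= 190.0%

190.0%
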